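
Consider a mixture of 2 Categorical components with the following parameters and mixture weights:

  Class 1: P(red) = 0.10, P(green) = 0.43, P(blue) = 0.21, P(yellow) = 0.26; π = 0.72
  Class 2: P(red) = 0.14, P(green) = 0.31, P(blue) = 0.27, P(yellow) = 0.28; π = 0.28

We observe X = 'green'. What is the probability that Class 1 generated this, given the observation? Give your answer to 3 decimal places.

The responsibility of component k is P(Z=k) f_k(x) divided by Σ_j P(Z=j) f_j(x).
Evaluate each component's likelihood at the observed value:
  f_1 = P(green | comp) = 0.43
  f_2 = P(green | comp) = 0.31
Multiply by the mixture weights:
  P(Z=1)·f_1 = 0.72 × 0.43 = 0.3096
  P(Z=2)·f_2 = 0.28 × 0.31 = 0.0868
Normaliser: 0.3096 + 0.0868 = 0.3964
P(Class 1 | data) ≈ 0.781

0.781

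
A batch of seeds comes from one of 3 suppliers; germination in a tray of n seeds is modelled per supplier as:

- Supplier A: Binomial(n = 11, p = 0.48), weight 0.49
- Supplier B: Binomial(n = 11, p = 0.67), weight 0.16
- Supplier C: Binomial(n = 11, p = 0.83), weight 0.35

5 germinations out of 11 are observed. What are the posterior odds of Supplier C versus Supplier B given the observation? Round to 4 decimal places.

Only the two components matter; the odds are (P(Z=i) f_i(x)) / (P(Z=j) f_j(x)).
Evaluate each component's likelihood at the observed value:
  p_A = 0.232738
  p_B = 0.0805563
  p_C = 0.00439264
Posterior odds = (P(Z=C)·p_C) / (P(Z=B)·p_B) = (0.35·0.00439264) / (0.16·0.0805563) = 0.00153743 / 0.012889 ≈ 0.1193

0.1193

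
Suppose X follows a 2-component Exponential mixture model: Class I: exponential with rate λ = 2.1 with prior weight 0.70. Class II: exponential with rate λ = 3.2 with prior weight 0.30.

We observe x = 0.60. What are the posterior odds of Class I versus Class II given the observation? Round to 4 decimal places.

Posterior odds = (π_i f_i(x)) / (π_j f_j(x)); the normalising sum cancels.
Exponential densities:
  L_I = 2.1·e^(−2.1·0.60) = 2.1·e^(−1.2600) = 0.595673
  L_II = 3.2·e^(−3.2·0.60) = 3.2·e^(−1.9200) = 0.469142
Odds = (0.70/0.30) × (0.595673/0.469142) = 2.33333 × 1.26971 ≈ 2.9627

2.9627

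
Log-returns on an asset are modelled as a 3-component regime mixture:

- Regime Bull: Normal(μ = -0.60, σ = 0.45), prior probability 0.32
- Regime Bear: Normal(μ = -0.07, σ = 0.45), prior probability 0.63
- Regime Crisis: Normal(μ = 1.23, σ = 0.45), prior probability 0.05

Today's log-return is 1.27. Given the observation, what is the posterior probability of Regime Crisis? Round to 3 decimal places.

P(component k | x) = π_k·f_k(x) / marginal(x), where marginal(x) = Σ_j π_j·f_j(x).
Normal densities:
  f_Bull = 0.00015771
  f_Bear = 0.0105249
  f_Crisis = 0.883043
Multiply by the mixture weights:
  π_Bull·f_Bull = 0.32 × 0.00015771 = 5.04672e-05
  π_Bear·f_Bear = 0.63 × 0.0105249 = 0.00663069
  π_Crisis·f_Crisis = 0.05 × 0.883043 = 0.0441521
Denominator: 5.04672e-05 + 0.00663069 + 0.0441521 = 0.0508333
P(Regime Crisis | x) = 0.0441521 / 0.0508333 ≈ 0.869

0.869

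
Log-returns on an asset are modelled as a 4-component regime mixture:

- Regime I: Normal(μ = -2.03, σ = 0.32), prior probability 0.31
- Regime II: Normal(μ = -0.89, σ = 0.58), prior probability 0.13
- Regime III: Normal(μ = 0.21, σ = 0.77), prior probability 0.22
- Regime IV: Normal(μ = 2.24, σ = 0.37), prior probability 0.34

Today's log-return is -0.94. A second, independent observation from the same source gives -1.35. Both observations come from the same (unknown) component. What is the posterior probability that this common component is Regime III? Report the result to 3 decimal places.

By Bayes' theorem, P(k | x) = π_k f_k(x) / Σ_j π_j f_j(x).
Since both observations come from the same component, the likelihood for component k is f_k(x₁)·f_k(x₂).
  L_I = [(1/(0.32·√(2π)))·exp(−(-0.94−-2.03)²/(2·0.32²)) = 1.246695·exp(-5.80127) = 0.00376965] × [0.130378] = 0.000491479
  L_II = [(1/(0.58·√(2π)))·exp(−(-0.94−-0.89)²/(2·0.58²)) = 0.687832·exp(-0.00372) = 0.68528] × [0.50222] = 0.344161
  L_III = [(1/(0.77·√(2π)))·exp(−(-0.94−0.21)²/(2·0.77²)) = 0.518107·exp(-1.11528) = 0.169847] × [0.0665462] = 0.0113027
  L_IV = [(1/(0.37·√(2π)))·exp(−(-0.94−2.24)²/(2·0.37²)) = 1.078222·exp(-36.93353) = 9.83288e-17] × [3.88989e-21] = 3.82488e-37
Weight by the priors:
  π_I·L_I = 0.31 × 0.000491479 = 0.000152359
  π_II·L_II = 0.13 × 0.344161 = 0.044741
  π_III·L_III = 0.22 × 0.0113027 = 0.00248659
  π_IV·L_IV = 0.34 × 3.82488e-37 = 1.30046e-37
Marginal: 0.000152359 + 0.044741 + 0.00248659 + 1.30046e-37 = 0.0473799
Responsibility of Regime III: 0.00248659 / 0.0473799 ≈ 0.052

0.052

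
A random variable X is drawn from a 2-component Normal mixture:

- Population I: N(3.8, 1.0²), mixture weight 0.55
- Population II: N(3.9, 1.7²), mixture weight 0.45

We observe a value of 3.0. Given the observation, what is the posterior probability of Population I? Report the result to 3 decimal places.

0.634

P(component k | x) = π_k·f_k(x) / marginal(x), where marginal(x) = Σ_j π_j·f_j(x).
Normal densities:
  p_I = 0.289692
  p_II = 0.203986
Prior × likelihood for each component:
  π_I·p_I = 0.55 × 0.289692 = 0.15933
  π_II·p_II = 0.45 × 0.203986 = 0.0917936
Denominator: 0.15933 + 0.0917936 = 0.251124
P(Population I | x) ≈ 0.634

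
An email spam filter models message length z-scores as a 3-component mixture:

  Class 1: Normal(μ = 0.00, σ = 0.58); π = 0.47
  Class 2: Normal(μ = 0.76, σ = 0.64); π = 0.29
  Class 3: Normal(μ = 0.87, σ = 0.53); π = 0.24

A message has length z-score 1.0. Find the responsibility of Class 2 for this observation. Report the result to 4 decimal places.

0.4041

By Bayes' theorem, P(k | x) = π_k f_k(x) / Σ_j π_j f_j(x).
Normal densities:
  p_1 = (1/(0.58·√(2π)))·exp(−(1.0−0.00)²/(2·0.58²)) = 0.687832·exp(-1.48633) = 0.155589
  p_2 = (1/(0.64·√(2π)))·exp(−(1.0−0.76)²/(2·0.64²)) = 0.623347·exp(-0.07031) = 0.581024
  p_3 = (1/(0.53·√(2π)))·exp(−(1.0−0.87)²/(2·0.53²)) = 0.752721·exp(-0.03008) = 0.730415
Multiply by the mixture weights:
  π_1·p_1 = 0.47 × 0.155589 = 0.0731268
  π_2·p_2 = 0.29 × 0.581024 = 0.168497
  π_3·p_3 = 0.24 × 0.730415 = 0.1753
Evidence: 0.0731268 + 0.168497 + 0.1753 = 0.416923
P(Class 2 | x) ≈ 0.4041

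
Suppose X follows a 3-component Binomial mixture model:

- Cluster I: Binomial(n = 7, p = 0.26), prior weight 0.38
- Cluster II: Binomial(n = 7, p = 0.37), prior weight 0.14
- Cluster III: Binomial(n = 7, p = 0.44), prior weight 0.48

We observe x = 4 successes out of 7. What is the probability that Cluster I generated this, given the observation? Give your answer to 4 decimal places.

By Bayes' theorem, P(k | x) = P(Z=k) f_k(x) / Σ_j P(Z=j) f_j(x).
Binomial probabilities:
  f_I = 0.0648122
  f_II = 0.16402
  f_III = 0.230379
Prior × likelihood for each component:
  P(Z=I)·f_I = 0.38 × 0.0648122 = 0.0246286
  P(Z=II)·f_II = 0.14 × 0.16402 = 0.0229628
  P(Z=III)·f_III = 0.48 × 0.230379 = 0.110582
Sum: 0.0246286 + 0.0229628 + 0.110582 = 0.158173
So the posterior for Cluster I is 0.0246286 / 0.158173 ≈ 0.1557.

0.1557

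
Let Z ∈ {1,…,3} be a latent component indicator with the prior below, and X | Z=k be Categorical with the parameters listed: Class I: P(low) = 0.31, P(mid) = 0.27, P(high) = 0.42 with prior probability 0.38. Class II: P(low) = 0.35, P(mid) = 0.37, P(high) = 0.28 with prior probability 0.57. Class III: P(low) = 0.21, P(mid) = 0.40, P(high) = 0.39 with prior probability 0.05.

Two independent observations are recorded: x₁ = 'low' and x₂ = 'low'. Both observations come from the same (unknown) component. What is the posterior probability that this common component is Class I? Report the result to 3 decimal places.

P(component k | x) = π_k·f_k(x) / marginal(x), where marginal(x) = Σ_j π_j·f_j(x).
Since both observations come from the same component, the likelihood for component k is f_k(x₁)·f_k(x₂).
  f_I = [P(low | comp) = 0.31] × [0.31] = 0.0961
  f_II = [P(low | comp) = 0.35] × [0.35] = 0.1225
  f_III = [P(low | comp) = 0.21] × [0.21] = 0.0441
Weight by the priors:
  π_I·f_I = 0.38 × 0.0961 = 0.036518
  π_II·f_II = 0.57 × 0.1225 = 0.069825
  π_III·f_III = 0.05 × 0.0441 = 0.002205
Sum: 0.036518 + 0.069825 + 0.002205 = 0.108548
So the posterior for Class I is 0.036518 / 0.108548 ≈ 0.336.

0.336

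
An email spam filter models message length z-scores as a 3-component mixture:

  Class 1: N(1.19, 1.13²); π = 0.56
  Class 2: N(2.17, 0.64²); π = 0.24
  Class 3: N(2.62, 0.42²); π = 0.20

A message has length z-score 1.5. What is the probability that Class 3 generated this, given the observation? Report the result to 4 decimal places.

0.0192

The responsibility of component k is w_k f_k(x) divided by Σ_j w_j f_j(x).
Normal densities:
  p_1 = 0.340008
  p_2 = 0.36037
  p_3 = 0.0271333
Weight by the priors:
  w_1·p_1 = 0.56 × 0.340008 = 0.190404
  w_2·p_2 = 0.24 × 0.36037 = 0.0864887
  w_3·p_3 = 0.20 × 0.0271333 = 0.00542666
Evidence: 0.190404 + 0.0864887 + 0.00542666 = 0.28232
Responsibility of Class 3: 0.00542666 / 0.28232 ≈ 0.0192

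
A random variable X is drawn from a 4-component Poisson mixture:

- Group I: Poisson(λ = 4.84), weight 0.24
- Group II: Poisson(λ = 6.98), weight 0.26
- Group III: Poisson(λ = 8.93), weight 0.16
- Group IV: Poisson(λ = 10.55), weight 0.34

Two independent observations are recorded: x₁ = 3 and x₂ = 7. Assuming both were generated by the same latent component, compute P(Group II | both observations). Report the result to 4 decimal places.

0.3419

Apply Bayes' rule: the posterior for each component is proportional to its prior times its likelihood at x.
Since both observations come from the same component, the likelihood for component k is f_k(x₁)·f_k(x₂).
  L_I = [0.149417] × [0.0976117] = 0.0145848
  L_II = [0.0527278] × [0.148999] = 0.00785636
  L_III = [0.0157092] × [0.118927] = 0.00186824
  L_IV = [0.00512624] × [0.0756014] = 0.000387551
Unnormalised posteriors:
  π_I·L_I = 0.24 × 0.0145848 = 0.00350036
  π_II·L_II = 0.26 × 0.00785636 = 0.00204265
  π_III·L_III = 0.16 × 0.00186824 = 0.000298919
  π_IV·L_IV = 0.34 × 0.000387551 = 0.000131767
Denominator: 0.00350036 + 0.00204265 + 0.000298919 + 0.000131767 = 0.0059737
So the posterior for Group II is 0.00204265 / 0.0059737 ≈ 0.3419.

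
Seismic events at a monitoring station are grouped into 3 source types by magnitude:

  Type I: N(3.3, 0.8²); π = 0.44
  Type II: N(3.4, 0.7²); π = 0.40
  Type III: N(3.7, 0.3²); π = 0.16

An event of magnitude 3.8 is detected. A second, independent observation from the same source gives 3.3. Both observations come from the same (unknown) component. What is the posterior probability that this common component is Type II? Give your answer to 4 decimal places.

By Bayes' theorem, P(k | x) = π_k f_k(x) / Σ_j π_j f_j(x).
Since both observations come from the same component, the likelihood for component k is f_k(x₁)·f_k(x₂).
  f_I = [0.410201] × [0.498678] = 0.204558
  f_II = [0.484068] × [0.564132] = 0.273078
  f_III = [1.25794] × [0.5467] = 0.687718
Prior × likelihood for each component:
  π_I·f_I = 0.44 × 0.204558 = 0.0900056
  π_II·f_II = 0.40 × 0.273078 = 0.109231
  π_III·f_III = 0.16 × 0.687718 = 0.110035
Normaliser: 0.0900056 + 0.109231 + 0.110035 = 0.309272
Responsibility of Type II: 0.109231 / 0.309272 ≈ 0.3532

0.3532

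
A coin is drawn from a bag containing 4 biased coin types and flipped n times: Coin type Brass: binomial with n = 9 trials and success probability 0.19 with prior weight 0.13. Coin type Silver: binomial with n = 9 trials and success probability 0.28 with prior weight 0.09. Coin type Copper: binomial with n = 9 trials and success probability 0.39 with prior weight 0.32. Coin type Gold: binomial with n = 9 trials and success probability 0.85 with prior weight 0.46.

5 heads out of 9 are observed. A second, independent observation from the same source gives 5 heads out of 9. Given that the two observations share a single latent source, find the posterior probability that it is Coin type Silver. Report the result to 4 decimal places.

0.0354

The responsibility of component k is π_k f_k(x) divided by Σ_j π_j f_j(x).
Since both observations come from the same component, the likelihood for component k is f_k(x₁)·f_k(x₂).
  f_Brass = [C(9,5)·0.19^5·0.81^4 = 126·0.00024761·0.430467 = 0.0134301] × [0.0134301] = 0.000180367
  f_Silver = [C(9,5)·0.28^5·0.72^4 = 126·0.00172104·0.268739 = 0.0582761] × [0.0582761] = 0.00339611
  f_Copper = [C(9,5)·0.39^5·0.61^4 = 126·0.00902242·0.138458 = 0.157403] × [0.157403] = 0.0247757
  f_Gold = [C(9,5)·0.85^5·0.15^4 = 126·0.443705·0.00050625 = 0.0283029] × [0.0283029] = 0.000801051
Weight by the priors:
  π_Brass·f_Brass = 0.13 × 0.000180367 = 2.34477e-05
  π_Silver·f_Silver = 0.09 × 0.00339611 = 0.00030565
  π_Copper·f_Copper = 0.32 × 0.0247757 = 0.00792822
  π_Gold·f_Gold = 0.46 × 0.000801051 = 0.000368484
Marginal: 2.34477e-05 + 0.00030565 + 0.00792822 + 0.000368484 = 0.0086258
P(Coin type Silver | x) ≈ 0.0354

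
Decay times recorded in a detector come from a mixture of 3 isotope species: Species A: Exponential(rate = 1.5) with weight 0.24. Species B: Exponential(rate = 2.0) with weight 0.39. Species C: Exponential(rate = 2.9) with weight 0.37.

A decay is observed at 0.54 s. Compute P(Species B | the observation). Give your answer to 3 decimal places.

Posterior ∝ prior × likelihood, so P(k | x) ∝ w_k f_k(x); normalise over all components.
Evaluate each component's likelihood at the observed value:
  p_A = 0.667287
  p_B = 0.679191
  p_C = 0.605749
Prior × likelihood for each component:
  w_A·p_A = 0.24 × 0.667287 = 0.160149
  w_B·p_B = 0.39 × 0.679191 = 0.264885
  w_C·p_C = 0.37 × 0.605749 = 0.224127
Marginal: 0.160149 + 0.264885 + 0.224127 = 0.649161
Responsibility of Species B: 0.264885 / 0.649161 ≈ 0.408

0.408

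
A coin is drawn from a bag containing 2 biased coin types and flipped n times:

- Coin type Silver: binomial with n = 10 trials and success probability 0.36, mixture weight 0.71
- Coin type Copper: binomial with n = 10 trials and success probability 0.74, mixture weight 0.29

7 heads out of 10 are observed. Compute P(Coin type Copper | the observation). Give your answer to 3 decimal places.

0.809

Apply Bayes' rule: the posterior for each component is proportional to its prior times its likelihood at x.
Binomial probabilities:
  f_Silver = C(10,7)·0.36^7·0.64^3 = 120·0.000783642·0.262144 = 0.0246512
  f_Copper = C(10,7)·0.74^7·0.26^3 = 120·0.121513·0.017576 = 0.256285
Weight by the priors:
  w_Silver·f_Silver = 0.71 × 0.0246512 = 0.0175024
  w_Copper·f_Copper = 0.29 × 0.256285 = 0.0743227
Normaliser: 0.0175024 + 0.0743227 = 0.0918251
P(Coin type Copper | the observation) = 0.0743227 / 0.0918251 ≈ 0.809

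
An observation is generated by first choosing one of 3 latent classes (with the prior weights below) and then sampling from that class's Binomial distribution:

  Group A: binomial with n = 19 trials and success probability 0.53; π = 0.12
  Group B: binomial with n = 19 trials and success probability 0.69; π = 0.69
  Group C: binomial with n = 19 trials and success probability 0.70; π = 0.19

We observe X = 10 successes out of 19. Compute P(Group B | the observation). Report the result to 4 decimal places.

P(component k | x) = w_k·f_k(x) / marginal(x), where marginal(x) = Σ_j w_j·f_j(x).
Component likelihoods at x = 10 successes out of 19:
  f_A = C(19,10)·0.53^10·0.47^9 = 92378·0.00174887·0.00111913 = 0.180804
  f_B = C(19,10)·0.69^10·0.31^9 = 92378·0.0244619·2.64396e-05 = 0.0597468
  f_C = C(19,10)·0.70^10·0.30^9 = 92378·0.0282475·1.9683e-05 = 0.0513618
Multiply by the mixture weights:
  w_A·f_A = 0.12 × 0.180804 = 0.0216965
  w_B·f_B = 0.69 × 0.0597468 = 0.0412253
  w_C·f_C = 0.19 × 0.0513618 = 0.00975874
Denominator: 0.0216965 + 0.0412253 + 0.00975874 = 0.0726805
Responsibility of Group B: 0.0412253 / 0.0726805 ≈ 0.5672

0.5672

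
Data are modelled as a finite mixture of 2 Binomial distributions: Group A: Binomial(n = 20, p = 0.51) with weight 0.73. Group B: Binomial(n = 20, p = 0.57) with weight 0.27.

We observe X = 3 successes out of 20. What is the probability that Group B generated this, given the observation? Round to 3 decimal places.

The responsibility of component k is π_k f_k(x) divided by Σ_j π_j f_j(x).
Component likelihoods at x = 3 successes out of 20:
  f_A = C(20,3)·0.51^3·0.49^17 = 1140·0.132651·5.4117e-06 = 0.000818368
  f_B = C(20,3)·0.57^3·0.43^17 = 1140·0.185193·5.8744e-07 = 0.00012402
Unnormalised posteriors:
  π_A·f_A = 0.73 × 0.000818368 = 0.000597409
  π_B·f_B = 0.27 × 0.00012402 = 3.34855e-05
Normaliser: 0.000597409 + 3.34855e-05 = 0.000630894
P(Group B | x) = 3.34855e-05 / 0.000630894 ≈ 0.053

0.053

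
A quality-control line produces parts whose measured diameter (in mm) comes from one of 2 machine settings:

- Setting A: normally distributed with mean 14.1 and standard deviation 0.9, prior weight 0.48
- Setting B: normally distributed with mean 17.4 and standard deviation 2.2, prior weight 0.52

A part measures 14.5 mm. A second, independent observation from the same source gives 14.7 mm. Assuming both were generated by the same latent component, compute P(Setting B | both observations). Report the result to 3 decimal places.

0.047

By Bayes' theorem, P(k | x) = P(Z=k) f_k(x) / Σ_j P(Z=j) f_j(x).
Since both observations come from the same component, the likelihood for component k is f_k(x₁)·f_k(x₂).
  L_A = [0.401582] × [0.354942] = 0.142538
  L_B = [0.0760627] × [0.0853927] = 0.00649519
Prior × likelihood for each component:
  P(Z=A)·L_A = 0.48 × 0.142538 = 0.0684184
  P(Z=B)·L_B = 0.52 × 0.00649519 = 0.0033775
Marginal: 0.0684184 + 0.0033775 = 0.0717959
P(Setting B | x₁, x₂) ≈ 0.047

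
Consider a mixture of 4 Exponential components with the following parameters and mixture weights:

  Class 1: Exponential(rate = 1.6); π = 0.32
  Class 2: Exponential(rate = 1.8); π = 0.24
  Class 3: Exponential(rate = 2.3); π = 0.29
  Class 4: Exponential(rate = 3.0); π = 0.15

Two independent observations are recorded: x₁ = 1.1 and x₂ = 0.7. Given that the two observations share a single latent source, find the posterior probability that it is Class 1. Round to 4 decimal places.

P(component k | x) = P(Z=k)·f_k(x) / marginal(x), where marginal(x) = Σ_j P(Z=j)·f_j(x).
Since both observations come from the same component, the likelihood for component k is f_k(x₁)·f_k(x₂).
  L_1 = [1.6·e^(−1.6·1.1) = 1.6·e^(−1.7600) = 0.275272] × [0.522048] = 0.143705
  L_2 = [1.8·e^(−1.8·1.1) = 1.8·e^(−1.9800) = 0.248525] × [0.510577] = 0.126891
  L_3 = [2.3·e^(−2.3·1.1) = 2.3·e^(−2.5300) = 0.183216] × [0.459742] = 0.0842319
  L_4 = [3.0·e^(−3.0·1.1) = 3.0·e^(−3.3000) = 0.11065] × [0.367369] = 0.0406492
Multiply by the mixture weights:
  P(Z=1)·L_1 = 0.32 × 0.143705 = 0.0459856
  P(Z=2)·L_2 = 0.24 × 0.126891 = 0.0304538
  P(Z=3)·L_3 = 0.29 × 0.0842319 = 0.0244272
  P(Z=4)·L_4 = 0.15 × 0.0406492 = 0.00609738
Marginal: 0.0459856 + 0.0304538 + 0.0244272 + 0.00609738 = 0.106964
Responsibility of Class 1: 0.0459856 / 0.106964 ≈ 0.4299

0.4299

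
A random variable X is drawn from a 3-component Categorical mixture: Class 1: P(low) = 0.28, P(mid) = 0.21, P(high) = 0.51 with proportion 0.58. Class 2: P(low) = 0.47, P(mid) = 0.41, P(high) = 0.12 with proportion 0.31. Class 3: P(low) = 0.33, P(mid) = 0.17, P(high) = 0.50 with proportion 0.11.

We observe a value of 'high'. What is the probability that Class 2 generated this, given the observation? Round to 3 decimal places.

0.096

The responsibility of component k is π_k f_k(x) divided by Σ_j π_j f_j(x).
Categorical probabilities:
  p_1 = P(high | comp) = 0.51
  p_2 = P(high | comp) = 0.12
  p_3 = P(high | comp) = 0.50
Weight by the priors:
  π_1·p_1 = 0.58 × 0.51 = 0.2958
  π_2·p_2 = 0.31 × 0.12 = 0.0372
  π_3·p_3 = 0.11 × 0.5 = 0.055
Normaliser: 0.2958 + 0.0372 + 0.055 = 0.388
Responsibility of Class 2: 0.0372 / 0.388 ≈ 0.096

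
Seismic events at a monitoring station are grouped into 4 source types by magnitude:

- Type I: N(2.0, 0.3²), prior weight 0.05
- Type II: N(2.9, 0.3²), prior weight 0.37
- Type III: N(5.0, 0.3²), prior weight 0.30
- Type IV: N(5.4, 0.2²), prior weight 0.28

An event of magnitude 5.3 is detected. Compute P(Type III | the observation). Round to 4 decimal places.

The responsibility of component k is w_k f_k(x) divided by Σ_j w_j f_j(x).
Component likelihoods at x = 5.3:
  p_I = (1/(0.3·√(2π)))·exp(−(5.3−2.0)²/(2·0.3²)) = 1.329808·exp(-60.50000) = 7.06273e-27
  p_II = (1/(0.3·√(2π)))·exp(−(5.3−2.9)²/(2·0.3²)) = 1.329808·exp(-32.00000) = 1.68409e-14
  p_III = (1/(0.3·√(2π)))·exp(−(5.3−5.0)²/(2·0.3²)) = 1.329808·exp(-0.50000) = 0.806569
  p_IV = (1/(0.2·√(2π)))·exp(−(5.3−5.4)²/(2·0.2²)) = 1.994711·exp(-0.12500) = 1.76033
Weight by the priors:
  w_I·p_I = 0.05 × 7.06273e-27 = 3.53137e-28
  w_II·p_II = 0.37 × 1.68409e-14 = 6.23113e-15
  w_III·p_III = 0.30 × 0.806569 = 0.241971
  w_IV·p_IV = 0.28 × 1.76033 = 0.492891
Marginal: 3.53137e-28 + 6.23113e-15 + 0.241971 + 0.492891 = 0.734862
P(Type III | 5.3) = 0.241971 / 0.734862 ≈ 0.3293

0.3293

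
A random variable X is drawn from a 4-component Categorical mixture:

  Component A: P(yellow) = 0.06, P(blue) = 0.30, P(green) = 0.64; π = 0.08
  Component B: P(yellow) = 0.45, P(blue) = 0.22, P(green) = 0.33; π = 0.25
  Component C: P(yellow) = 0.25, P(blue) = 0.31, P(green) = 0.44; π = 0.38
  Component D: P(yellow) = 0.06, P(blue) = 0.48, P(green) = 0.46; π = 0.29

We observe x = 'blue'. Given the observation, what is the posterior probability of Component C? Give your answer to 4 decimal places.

P(component k | x) = π_k·f_k(x) / marginal(x), where marginal(x) = Σ_j π_j·f_j(x).
Component likelihoods at x = 'blue':
  L_A = P(blue | comp) = 0.30
  L_B = P(blue | comp) = 0.22
  L_C = P(blue | comp) = 0.31
  L_D = P(blue | comp) = 0.48
Multiply by the mixture weights:
  π_A·L_A = 0.08 × 0.3 = 0.024
  π_B·L_B = 0.25 × 0.22 = 0.055
  π_C·L_C = 0.38 × 0.31 = 0.1178
  π_D·L_D = 0.29 × 0.48 = 0.1392
Sum: 0.024 + 0.055 + 0.1178 + 0.1392 = 0.336
P(Component C | data) = 0.1178 / 0.336 ≈ 0.3506

0.3506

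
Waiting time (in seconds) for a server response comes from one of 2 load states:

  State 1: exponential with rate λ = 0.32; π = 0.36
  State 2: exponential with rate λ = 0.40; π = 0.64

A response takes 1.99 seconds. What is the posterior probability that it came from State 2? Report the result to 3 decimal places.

Apply Bayes' rule: the posterior for each component is proportional to its prior times its likelihood at x.
Evaluate each component's likelihood at the observed value:
  p_1 = 0.169274
  p_2 = 0.180452
Unnormalised posteriors:
  π_1·p_1 = 0.36 × 0.169274 = 0.0609388
  π_2·p_2 = 0.64 × 0.180452 = 0.115489
Evidence: 0.0609388 + 0.115489 = 0.176428
P(State 2 | the observation) ≈ 0.655

0.655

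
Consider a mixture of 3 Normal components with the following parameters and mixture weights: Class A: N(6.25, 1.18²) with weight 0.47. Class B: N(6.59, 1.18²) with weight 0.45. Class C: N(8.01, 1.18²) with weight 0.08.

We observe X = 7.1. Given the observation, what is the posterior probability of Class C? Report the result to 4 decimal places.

Apply Bayes' rule: the posterior for each component is proportional to its prior times its likelihood at x.
Evaluate each component's likelihood at the observed value:
  L_A = 0.260827
  L_B = 0.307939
  L_C = 0.251122
Prior × likelihood for each component:
  w_A·L_A = 0.47 × 0.260827 = 0.122589
  w_B·L_B = 0.45 × 0.307939 = 0.138573
  w_C·L_C = 0.08 × 0.251122 = 0.0200897
Marginal: 0.122589 + 0.138573 + 0.0200897 = 0.281251
So the posterior for Class C is 0.0200897 / 0.281251 ≈ 0.0714.

0.0714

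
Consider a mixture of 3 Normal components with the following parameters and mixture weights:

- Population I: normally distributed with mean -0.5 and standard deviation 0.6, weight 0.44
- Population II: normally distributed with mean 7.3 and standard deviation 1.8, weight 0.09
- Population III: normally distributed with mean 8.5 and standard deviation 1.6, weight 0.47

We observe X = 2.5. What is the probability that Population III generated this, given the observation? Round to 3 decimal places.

Posterior ∝ prior × likelihood, so P(k | x) ∝ P(Z=k) f_k(x); normalise over all components.
Component likelihoods at x = 2.5:
  L_I = 2.47787e-06
  L_II = 0.0063311
  L_III = 0.000220372
Unnormalised posteriors:
  P(Z=I)·L_I = 0.44 × 2.47787e-06 = 1.09026e-06
  P(Z=II)·L_II = 0.09 × 0.0063311 = 0.000569799
  P(Z=III)·L_III = 0.47 × 0.000220372 = 0.000103575
Sum: 1.09026e-06 + 0.000569799 + 0.000103575 = 0.000674465
Responsibility of Population III: 0.000103575 / 0.000674465 ≈ 0.154

0.154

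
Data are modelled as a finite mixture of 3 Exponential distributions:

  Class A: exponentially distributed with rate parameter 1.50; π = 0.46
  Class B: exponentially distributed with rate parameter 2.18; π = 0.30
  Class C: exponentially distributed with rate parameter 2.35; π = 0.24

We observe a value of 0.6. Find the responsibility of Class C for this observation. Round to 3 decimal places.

The responsibility of component k is P(Z=k) f_k(x) divided by Σ_j P(Z=j) f_j(x).
Evaluate each component's likelihood at the observed value:
  L_A = 0.609854
  L_B = 0.589385
  L_C = 0.573737
Weight by the priors:
  P(Z=A)·L_A = 0.46 × 0.609854 = 0.280533
  P(Z=B)·L_B = 0.30 × 0.589385 = 0.176816
  P(Z=C)·L_C = 0.24 × 0.573737 = 0.137697
Denominator: 0.280533 + 0.176816 + 0.137697 = 0.595045
Responsibility of Class C: 0.137697 / 0.595045 ≈ 0.231

0.231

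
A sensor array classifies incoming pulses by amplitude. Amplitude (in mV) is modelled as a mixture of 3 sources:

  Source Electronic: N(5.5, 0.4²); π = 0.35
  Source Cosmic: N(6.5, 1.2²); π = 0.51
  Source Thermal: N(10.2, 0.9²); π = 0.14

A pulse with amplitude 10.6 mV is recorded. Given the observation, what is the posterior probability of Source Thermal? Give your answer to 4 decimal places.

0.9913

Posterior ∝ prior × likelihood, so P(k | x) ∝ w_k f_k(x); normalise over all components.
Component likelihoods at x = 10.6 mV:
  p_Electronic = (1/(0.4·√(2π)))·exp(−(10.6−5.5)²/(2·0.4²)) = 0.997356·exp(-81.28125) = 4.99864e-36
  p_Cosmic = (1/(1.2·√(2π)))·exp(−(10.6−6.5)²/(2·1.2²)) = 0.332452·exp(-5.83681) = 0.000970144
  p_Thermal = (1/(0.9·√(2π)))·exp(−(10.6−10.2)²/(2·0.9²)) = 0.443269·exp(-0.09877) = 0.401582
Prior × likelihood for each component:
  w_Electronic·p_Electronic = 0.35 × 4.99864e-36 = 1.74952e-36
  w_Cosmic·p_Cosmic = 0.51 × 0.000970144 = 0.000494774
  w_Thermal·p_Thermal = 0.14 × 0.401582 = 0.0562215
Evidence: 1.74952e-36 + 0.000494774 + 0.0562215 = 0.0567163
So the posterior for Source Thermal is 0.0562215 / 0.0567163 ≈ 0.9913.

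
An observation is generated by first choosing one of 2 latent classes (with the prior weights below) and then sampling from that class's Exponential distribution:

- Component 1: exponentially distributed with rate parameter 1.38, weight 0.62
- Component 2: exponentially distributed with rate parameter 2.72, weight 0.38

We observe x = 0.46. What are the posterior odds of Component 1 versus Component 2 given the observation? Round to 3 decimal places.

1.533

Posterior odds = (π_i f_i(x)) / (π_j f_j(x)); the normalising sum cancels.
Evaluate each component's likelihood at the observed value:
  p_1 = 1.38·e^(−1.38·0.46) = 1.38·e^(−0.6348) = 0.731457
  p_2 = 2.72·e^(−2.72·0.46) = 2.72·e^(−1.2512) = 0.778358
Odds = (0.62/0.38) × (0.731457/0.778358) = 1.63158 × 0.939743 ≈ 1.533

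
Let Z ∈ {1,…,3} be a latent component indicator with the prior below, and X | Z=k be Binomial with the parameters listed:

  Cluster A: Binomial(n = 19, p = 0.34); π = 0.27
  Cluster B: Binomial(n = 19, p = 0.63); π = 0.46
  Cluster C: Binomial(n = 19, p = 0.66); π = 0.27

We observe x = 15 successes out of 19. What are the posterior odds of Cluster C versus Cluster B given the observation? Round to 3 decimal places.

0.841

Posterior odds = (π_i f_i(x)) / (π_j f_j(x)); the normalising sum cancels.
Binomial probabilities:
  L_A = 6.89832e-05
  L_B = 0.0710066
  L_C = 0.101732
0.0274677 / 0.0326631 ≈ 0.841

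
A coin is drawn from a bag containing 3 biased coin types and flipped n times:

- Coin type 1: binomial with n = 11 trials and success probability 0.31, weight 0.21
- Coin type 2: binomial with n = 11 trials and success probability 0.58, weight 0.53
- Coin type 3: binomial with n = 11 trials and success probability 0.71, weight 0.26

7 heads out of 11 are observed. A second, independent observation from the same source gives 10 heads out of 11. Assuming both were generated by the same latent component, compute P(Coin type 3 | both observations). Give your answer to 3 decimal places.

0.706

The responsibility of component k is P(Z=k) f_k(x) divided by Σ_j P(Z=j) f_j(x).
Since both observations come from the same component, the likelihood for component k is f_k(x₁)·f_k(x₂).
  p_1 = [0.0205798] × [6.22098e-05] = 1.28027e-06
  p_2 = [0.226729] × [0.0199032] = 0.00451262
  p_3 = [0.212283] × [0.103842] = 0.0220439
Multiply by the mixture weights:
  P(Z=1)·p_1 = 0.21 × 1.28027e-06 = 2.68856e-07
  P(Z=2)·p_2 = 0.53 × 0.00451262 = 0.00239169
  P(Z=3)·p_3 = 0.26 × 0.0220439 = 0.00573142
Marginal: 2.68856e-07 + 0.00239169 + 0.00573142 = 0.00812337
Responsibility of Coin type 3: 0.00573142 / 0.00812337 ≈ 0.706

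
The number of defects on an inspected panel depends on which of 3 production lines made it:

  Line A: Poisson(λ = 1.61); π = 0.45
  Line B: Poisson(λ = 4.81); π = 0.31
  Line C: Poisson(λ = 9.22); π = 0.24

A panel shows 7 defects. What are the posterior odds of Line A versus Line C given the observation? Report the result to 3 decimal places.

Only the two components matter; the odds are (π_i f_i(x)) / (π_j f_j(x)).
Poisson probabilities:
  p_A = 0.00111208
  p_B = 0.0963005
  p_C = 0.111299
0.000500437 / 0.0267117 ≈ 0.019

0.019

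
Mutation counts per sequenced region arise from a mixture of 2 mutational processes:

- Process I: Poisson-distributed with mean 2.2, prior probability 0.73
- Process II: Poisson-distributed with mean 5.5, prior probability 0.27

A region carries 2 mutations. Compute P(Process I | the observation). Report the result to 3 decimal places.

0.921

By Bayes' theorem, P(k | x) = P(Z=k) f_k(x) / Σ_j P(Z=j) f_j(x).
Evaluate each component's likelihood at the observed value:
  p_I = e^(−2.2)·2.2^2/2! = 0.268144
  p_II = e^(−5.5)·5.5^2/2! = 0.0618124
Multiply by the mixture weights:
  P(Z=I)·p_I = 0.73 × 0.268144 = 0.195745
  P(Z=II)·p_II = 0.27 × 0.0618124 = 0.0166894
Evidence: 0.195745 + 0.0166894 = 0.212434
Responsibility of Process I: 0.195745 / 0.212434 ≈ 0.921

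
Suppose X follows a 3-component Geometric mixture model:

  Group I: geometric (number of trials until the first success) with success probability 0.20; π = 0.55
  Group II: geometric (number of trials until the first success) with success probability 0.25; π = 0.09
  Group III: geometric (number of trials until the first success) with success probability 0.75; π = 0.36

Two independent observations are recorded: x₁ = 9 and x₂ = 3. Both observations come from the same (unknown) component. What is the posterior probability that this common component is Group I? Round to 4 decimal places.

0.8817

The responsibility of component k is P(Z=k) f_k(x) divided by Σ_j P(Z=j) f_j(x).
Since both observations come from the same component, the likelihood for component k is f_k(x₁)·f_k(x₂).
  p_I = [0.0335544] × [0.128] = 0.00429497
  p_II = [0.0250282] × [0.140625] = 0.00351959
  p_III = [1.14441e-05] × [0.046875] = 5.36442e-07
Prior × likelihood for each component:
  P(Z=I)·p_I = 0.55 × 0.00429497 = 0.00236223
  P(Z=II)·p_II = 0.09 × 0.00351959 = 0.000316764
  P(Z=III)·p_III = 0.36 × 5.36442e-07 = 1.93119e-07
Sum: 0.00236223 + 0.000316764 + 1.93119e-07 = 0.00267919
P(Group I | data) = 0.00236223 / 0.00267919 ≈ 0.8817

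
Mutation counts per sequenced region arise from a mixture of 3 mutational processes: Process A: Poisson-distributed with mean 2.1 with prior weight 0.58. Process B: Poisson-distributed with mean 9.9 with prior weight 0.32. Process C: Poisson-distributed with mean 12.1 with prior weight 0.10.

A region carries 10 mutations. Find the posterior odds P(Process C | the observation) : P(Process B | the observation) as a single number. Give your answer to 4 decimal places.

Posterior odds = (π_i f_i(x)) / (π_j f_j(x)); the normalising sum cancels.
Component likelihoods at x = 10 mutations:
  L_A = e^(−2.1)·2.1^10/10! = 5.62874e-05
  L_B = e^(−9.9)·9.9^10/10! = 0.125047
  L_C = e^(−12.1)·12.1^10/10! = 0.103069
Odds = (0.10/0.32) × (0.103069/0.125047) = 0.3125 × 0.82424 ≈ 0.2576

0.2576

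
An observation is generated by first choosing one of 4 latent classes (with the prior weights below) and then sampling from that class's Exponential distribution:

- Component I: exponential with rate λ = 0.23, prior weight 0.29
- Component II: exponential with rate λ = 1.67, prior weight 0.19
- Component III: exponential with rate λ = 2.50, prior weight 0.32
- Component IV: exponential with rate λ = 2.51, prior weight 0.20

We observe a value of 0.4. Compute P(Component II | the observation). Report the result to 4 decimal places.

0.2318

P(component k | x) = π_k·f_k(x) / marginal(x), where marginal(x) = Σ_j π_j·f_j(x).
Exponential densities:
  L_I = 0.209784
  L_II = 0.856264
  L_III = 0.919699
  L_IV = 0.919691
Multiply by the mixture weights:
  π_I·L_I = 0.29 × 0.209784 = 0.0608374
  π_II·L_II = 0.19 × 0.856264 = 0.16269
  π_III·L_III = 0.32 × 0.919699 = 0.294304
  π_IV·L_IV = 0.20 × 0.919691 = 0.183938
Marginal: 0.0608374 + 0.16269 + 0.294304 + 0.183938 = 0.701769
So the posterior for Component II is 0.16269 / 0.701769 ≈ 0.2318.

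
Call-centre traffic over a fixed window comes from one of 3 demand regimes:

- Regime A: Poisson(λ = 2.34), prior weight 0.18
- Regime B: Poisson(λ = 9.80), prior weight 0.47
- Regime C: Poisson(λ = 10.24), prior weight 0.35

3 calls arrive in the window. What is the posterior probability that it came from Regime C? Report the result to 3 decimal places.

P(component k | x) = w_k·f_k(x) / marginal(x), where marginal(x) = Σ_j w_j·f_j(x).
Evaluate each component's likelihood at the observed value:
  f_A = e^(−2.34)·2.34^3/3! = 0.205706
  f_B = e^(−9.80)·9.80^3/3! = 0.00869843
  f_C = e^(−10.24)·10.24^3/3! = 0.00639106
Prior × likelihood for each component:
  w_A·f_A = 0.18 × 0.205706 = 0.0370271
  w_B·f_B = 0.47 × 0.00869843 = 0.00408826
  w_C·f_C = 0.35 × 0.00639106 = 0.00223687
Normaliser: 0.0370271 + 0.00408826 + 0.00223687 = 0.0433522
P(Regime C | x) = 0.00223687 / 0.0433522 ≈ 0.052

0.052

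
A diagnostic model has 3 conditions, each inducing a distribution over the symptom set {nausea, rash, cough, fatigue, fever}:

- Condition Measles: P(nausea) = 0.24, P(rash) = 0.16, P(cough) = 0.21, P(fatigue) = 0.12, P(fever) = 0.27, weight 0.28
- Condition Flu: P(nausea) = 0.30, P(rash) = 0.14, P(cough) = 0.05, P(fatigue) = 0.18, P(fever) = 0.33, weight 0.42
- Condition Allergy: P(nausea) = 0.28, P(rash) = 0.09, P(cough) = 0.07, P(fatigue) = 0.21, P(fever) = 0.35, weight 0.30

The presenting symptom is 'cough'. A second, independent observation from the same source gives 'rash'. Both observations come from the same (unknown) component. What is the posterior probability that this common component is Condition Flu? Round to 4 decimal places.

The responsibility of component k is π_k f_k(x) divided by Σ_j π_j f_j(x).
Since both observations come from the same component, the likelihood for component k is f_k(x₁)·f_k(x₂).
  p_Measles = [P(cough | comp) = 0.21] × [0.16] = 0.0336
  p_Flu = [P(cough | comp) = 0.05] × [0.14] = 0.007
  p_Allergy = [P(cough | comp) = 0.07] × [0.09] = 0.0063
Multiply by the mixture weights:
  π_Measles·p_Measles = 0.28 × 0.0336 = 0.009408
  π_Flu·p_Flu = 0.42 × 0.007 = 0.00294
  π_Allergy·p_Allergy = 0.30 × 0.0063 = 0.00189
Sum: 0.009408 + 0.00294 + 0.00189 = 0.014238
So the posterior for Condition Flu is 0.00294 / 0.014238 ≈ 0.2065.

0.2065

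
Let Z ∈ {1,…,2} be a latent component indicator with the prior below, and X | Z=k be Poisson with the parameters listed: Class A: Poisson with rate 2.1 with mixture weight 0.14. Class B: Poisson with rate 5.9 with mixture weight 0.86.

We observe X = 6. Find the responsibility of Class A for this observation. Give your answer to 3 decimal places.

0.015

P(component k | x) = w_k·f_k(x) / marginal(x), where marginal(x) = Σ_j w_j·f_j(x).
Poisson probabilities:
  p_A = 0.014587
  p_B = 0.160488
Prior × likelihood for each component:
  w_A·p_A = 0.14 × 0.014587 = 0.00204217
  w_B·p_B = 0.86 × 0.160488 = 0.13802
Marginal: 0.00204217 + 0.13802 = 0.140062
P(Class A | the observation) = 0.00204217 / 0.140062 ≈ 0.015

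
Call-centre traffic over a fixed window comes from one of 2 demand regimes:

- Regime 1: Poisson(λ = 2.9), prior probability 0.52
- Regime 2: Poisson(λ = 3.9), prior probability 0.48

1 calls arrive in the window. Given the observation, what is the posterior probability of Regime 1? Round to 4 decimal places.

Posterior ∝ prior × likelihood, so P(k | x) ∝ P(Z=k) f_k(x); normalise over all components.
Poisson probabilities:
  L_1 = e^(−2.9)·2.9^1/1! = 0.159567
  L_2 = e^(−3.9)·3.9^1/1! = 0.0789435
Multiply by the mixture weights:
  P(Z=1)·L_1 = 0.52 × 0.159567 = 0.082975
  P(Z=2)·L_2 = 0.48 × 0.0789435 = 0.0378929
Normaliser: 0.082975 + 0.0378929 = 0.120868
So the posterior for Regime 1 is 0.082975 / 0.120868 ≈ 0.6865.

0.6865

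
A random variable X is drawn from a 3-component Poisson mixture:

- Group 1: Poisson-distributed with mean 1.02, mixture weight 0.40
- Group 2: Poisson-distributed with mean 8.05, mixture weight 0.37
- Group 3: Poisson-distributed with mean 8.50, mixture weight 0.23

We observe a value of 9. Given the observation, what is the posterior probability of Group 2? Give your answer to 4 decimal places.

0.6073

Posterior ∝ prior × likelihood, so P(k | x) ∝ P(Z=k) f_k(x); normalise over all components.
Poisson probabilities:
  f_1 = e^(−1.02)·1.02^9/9! = 1.18757e-06
  f_2 = e^(−8.05)·8.05^9/9! = 0.124833
  f_3 = e^(−8.50)·8.50^9/9! = 0.129869
Unnormalised posteriors:
  P(Z=1)·f_1 = 0.40 × 1.18757e-06 = 4.75027e-07
  P(Z=2)·f_2 = 0.37 × 0.124833 = 0.0461882
  P(Z=3)·f_3 = 0.23 × 0.129869 = 0.0298698
Sum: 4.75027e-07 + 0.0461882 + 0.0298698 = 0.0760585
So the posterior for Group 2 is 0.0461882 / 0.0760585 ≈ 0.6073.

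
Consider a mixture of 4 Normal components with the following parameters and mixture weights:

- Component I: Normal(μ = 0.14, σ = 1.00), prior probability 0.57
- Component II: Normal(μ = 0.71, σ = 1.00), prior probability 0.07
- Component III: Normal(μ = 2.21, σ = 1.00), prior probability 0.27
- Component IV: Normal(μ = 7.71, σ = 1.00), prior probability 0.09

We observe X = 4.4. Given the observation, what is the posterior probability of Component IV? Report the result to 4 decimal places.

The responsibility of component k is w_k f_k(x) divided by Σ_j w_j f_j(x).
Normal densities:
  f_I = 4.57308e-05
  f_II = 0.000440769
  f_III = 0.0362619
  f_IV = 0.00166657
Unnormalised posteriors:
  w_I·f_I = 0.57 × 4.57308e-05 = 2.60666e-05
  w_II·f_II = 0.07 × 0.000440769 = 3.08539e-05
  w_III·f_III = 0.27 × 0.0362619 = 0.0097907
  w_IV·f_IV = 0.09 × 0.00166657 = 0.000149991
Sum: 2.60666e-05 + 3.08539e-05 + 0.0097907 + 0.000149991 = 0.00999762
P(Component IV | x) = 0.000149991 / 0.00999762 ≈ 0.0150

0.0150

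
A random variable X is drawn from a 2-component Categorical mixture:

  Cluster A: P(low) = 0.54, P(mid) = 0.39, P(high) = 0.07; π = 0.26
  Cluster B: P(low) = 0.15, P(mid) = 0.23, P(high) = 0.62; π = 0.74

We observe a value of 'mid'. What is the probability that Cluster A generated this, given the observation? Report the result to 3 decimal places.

0.373

Apply Bayes' rule: the posterior for each component is proportional to its prior times its likelihood at x.
Categorical probabilities:
  p_A = 0.39
  p_B = 0.23
Prior × likelihood for each component:
  π_A·p_A = 0.26 × 0.39 = 0.1014
  π_B·p_B = 0.74 × 0.23 = 0.1702
Denominator: 0.1014 + 0.1702 = 0.2716
P(Cluster A | data) ≈ 0.373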